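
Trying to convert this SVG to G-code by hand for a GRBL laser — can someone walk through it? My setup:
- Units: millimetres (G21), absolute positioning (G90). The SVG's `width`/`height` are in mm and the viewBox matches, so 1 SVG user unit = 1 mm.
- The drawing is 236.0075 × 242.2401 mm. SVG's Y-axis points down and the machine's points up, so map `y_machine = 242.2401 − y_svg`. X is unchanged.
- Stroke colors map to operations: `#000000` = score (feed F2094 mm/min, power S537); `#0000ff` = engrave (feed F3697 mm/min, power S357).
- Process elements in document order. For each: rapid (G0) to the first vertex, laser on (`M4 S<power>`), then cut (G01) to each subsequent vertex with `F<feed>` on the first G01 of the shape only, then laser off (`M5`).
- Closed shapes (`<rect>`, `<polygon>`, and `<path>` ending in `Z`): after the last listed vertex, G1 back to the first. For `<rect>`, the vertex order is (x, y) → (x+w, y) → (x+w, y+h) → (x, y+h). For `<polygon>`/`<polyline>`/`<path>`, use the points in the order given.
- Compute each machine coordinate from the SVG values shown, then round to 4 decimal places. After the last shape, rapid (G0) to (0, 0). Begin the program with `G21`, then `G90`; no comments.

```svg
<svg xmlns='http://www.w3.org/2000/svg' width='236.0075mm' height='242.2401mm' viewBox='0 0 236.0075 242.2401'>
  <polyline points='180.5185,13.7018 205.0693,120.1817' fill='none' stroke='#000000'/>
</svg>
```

viewBox `0 0 236.0075 242.2401` with mm width/height → 1 unit = 1 mm. Flip: y_m = 242.2401 − y_svg.

**Shape 1** — `<polyline>` line segment, stroke `#000000` → score (S537, F2094). Machine vertices: (180.5185,228.5383) → (205.0693,122.0584). Open path.

G21
G90
G0 X180.5185 Y228.5383
M4 S537
G01 X205.0693 Y122.0584 F2094
M5
G0 X0.0000 Y0.0000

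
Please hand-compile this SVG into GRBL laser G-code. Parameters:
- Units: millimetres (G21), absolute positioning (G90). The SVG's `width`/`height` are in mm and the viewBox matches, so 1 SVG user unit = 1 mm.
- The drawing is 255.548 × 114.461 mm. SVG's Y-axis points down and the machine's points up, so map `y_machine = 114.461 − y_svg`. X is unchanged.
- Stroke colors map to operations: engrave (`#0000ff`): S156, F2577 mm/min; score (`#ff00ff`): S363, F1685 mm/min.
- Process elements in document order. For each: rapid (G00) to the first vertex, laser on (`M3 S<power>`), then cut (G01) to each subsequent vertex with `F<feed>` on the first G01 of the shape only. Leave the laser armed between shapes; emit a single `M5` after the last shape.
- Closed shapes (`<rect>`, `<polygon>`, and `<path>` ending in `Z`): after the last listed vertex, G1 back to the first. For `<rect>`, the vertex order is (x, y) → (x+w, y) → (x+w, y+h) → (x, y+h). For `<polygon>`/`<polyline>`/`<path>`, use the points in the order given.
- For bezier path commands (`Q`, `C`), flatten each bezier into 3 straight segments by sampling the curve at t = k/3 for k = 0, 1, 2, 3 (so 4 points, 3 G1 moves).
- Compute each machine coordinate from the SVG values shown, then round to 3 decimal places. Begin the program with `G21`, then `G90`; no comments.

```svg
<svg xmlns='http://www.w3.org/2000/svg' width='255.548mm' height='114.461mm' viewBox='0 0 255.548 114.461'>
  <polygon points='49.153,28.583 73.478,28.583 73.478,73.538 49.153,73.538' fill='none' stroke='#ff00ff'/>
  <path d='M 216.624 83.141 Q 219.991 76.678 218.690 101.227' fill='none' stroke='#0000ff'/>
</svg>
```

G21
G90
G00 X49.153 Y85.878
M3 S363
G01 X73.478 Y85.878 F1685
G01 X73.478 Y40.923
G01 X49.153 Y40.923
G01 X49.153 Y85.878
G00 X216.624 Y31.320
M3 S156
G01 X218.350 Y32.183 F2577
G01 X219.039 Y26.154
G01 X218.690 Y13.234
M5

Since the viewBox matches the mm dimensions, user units are millimetres directly. The only transform is the Y-flip y_m = 114.461 − y_svg.

Shape 1 is a rectangle drawn with `<polygon>`. Its stroke #ff00ff means score at S363, F1685. After flipping Y the toolpath is (49.153,85.878) → (73.478,85.878) → (73.478,40.923) → (49.153,40.923) → (49.153,85.878), returning to the start.

Shape 2 is a quadratic bezier drawn with `<path>`. Its stroke #0000ff means engrave at S156, F2577. After flipping Y the toolpath is (216.624,31.320) → (218.350,32.183) → (219.039,26.154) → (218.690,13.234).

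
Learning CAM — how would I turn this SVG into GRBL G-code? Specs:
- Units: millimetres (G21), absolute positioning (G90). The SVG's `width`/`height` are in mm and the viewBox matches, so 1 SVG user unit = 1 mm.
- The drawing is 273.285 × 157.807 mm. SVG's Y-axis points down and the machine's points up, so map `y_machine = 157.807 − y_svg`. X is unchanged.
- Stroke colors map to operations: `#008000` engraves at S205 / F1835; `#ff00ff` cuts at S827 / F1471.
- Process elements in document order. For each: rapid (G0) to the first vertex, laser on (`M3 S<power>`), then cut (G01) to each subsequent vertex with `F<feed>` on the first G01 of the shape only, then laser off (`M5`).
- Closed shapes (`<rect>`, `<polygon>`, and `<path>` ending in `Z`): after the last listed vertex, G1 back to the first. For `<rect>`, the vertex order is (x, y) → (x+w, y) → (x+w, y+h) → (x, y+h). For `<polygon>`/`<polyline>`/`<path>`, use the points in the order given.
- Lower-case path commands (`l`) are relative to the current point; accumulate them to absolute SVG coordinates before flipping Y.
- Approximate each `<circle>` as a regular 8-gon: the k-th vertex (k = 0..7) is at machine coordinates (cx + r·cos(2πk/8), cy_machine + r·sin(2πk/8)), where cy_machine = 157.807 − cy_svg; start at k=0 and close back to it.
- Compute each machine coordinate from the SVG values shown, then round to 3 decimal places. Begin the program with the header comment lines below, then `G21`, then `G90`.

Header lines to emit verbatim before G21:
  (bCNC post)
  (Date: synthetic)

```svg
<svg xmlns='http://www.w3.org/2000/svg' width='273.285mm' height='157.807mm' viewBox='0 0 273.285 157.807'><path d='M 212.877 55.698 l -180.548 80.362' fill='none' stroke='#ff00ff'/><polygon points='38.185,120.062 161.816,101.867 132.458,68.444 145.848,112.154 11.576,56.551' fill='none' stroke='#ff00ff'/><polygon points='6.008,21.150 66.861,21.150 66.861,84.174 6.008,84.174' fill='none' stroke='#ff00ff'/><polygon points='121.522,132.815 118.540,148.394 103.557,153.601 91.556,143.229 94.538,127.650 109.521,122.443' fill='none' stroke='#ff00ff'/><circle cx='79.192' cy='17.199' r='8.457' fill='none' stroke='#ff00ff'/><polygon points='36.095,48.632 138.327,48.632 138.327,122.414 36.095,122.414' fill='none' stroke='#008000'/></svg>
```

viewBox `0 0 273.285 157.807` with mm width/height → 1 unit = 1 mm. Flip: y_m = 157.807 − y_svg.

**Shape 1** — `<path>` line segment, stroke `#ff00ff` → cut (S827, F1471). Machine vertices: (212.877,102.109) → (32.329,21.747). Open path.

**Shape 2** — `<polygon>` closed polygon, stroke `#ff00ff` → cut (S827, F1471). Machine vertices: (38.185,37.745) → (161.816,55.940) → (132.458,89.363) → (145.848,45.653) → (11.576,101.256) → (38.185,37.745). Closed: final G1 returns to the first vertex.

**Shape 3** — `<polygon>` rectangle, stroke `#ff00ff` → cut (S827, F1471). Machine vertices: (6.008,136.657) → (66.861,136.657) → (66.861,73.633) → (6.008,73.633) → (6.008,136.657). Closed: final G1 returns to the first vertex.

**Shape 4** — `<polygon>` regular polygon, stroke `#ff00ff` → cut (S827, F1471). Machine vertices: (121.522,24.992) → (118.540,9.413) → (103.557,4.206) → (91.556,14.578) → (94.538,30.157) → (109.521,35.364) → (121.522,24.992). Closed: final G1 returns to the first vertex.

**Shape 5** — `<circle>` circle, stroke `#ff00ff` → cut (S827, F1471). Machine vertices: (87.649,140.608) → (85.172,146.588) → (79.192,149.065) → (73.212,146.588) → (70.735,140.608) → (73.212,134.628) → (79.192,132.151) → (85.172,134.628) → (87.649,140.608). Closed: final G1 returns to the first vertex.

**Shape 6** — `<polygon>` rectangle, stroke `#008000` → engrave (S205, F1835). Machine vertices: (36.095,109.175) → (138.327,109.175) → (138.327,35.393) → (36.095,35.393) → (36.095,109.175). Closed: final G1 returns to the first vertex.

(bCNC post)
(Date: synthetic)
G21
G90
G0 X212.877 Y102.109
M3 S827
G01 X32.329 Y21.747 F1471
M5
G0 X38.185 Y37.745
M3 S827
G01 X161.816 Y55.940 F1471
G01 X132.458 Y89.363
G01 X145.848 Y45.653
G01 X11.576 Y101.256
G01 X38.185 Y37.745
M5
G0 X6.008 Y136.657
M3 S827
G01 X66.861 Y136.657 F1471
G01 X66.861 Y73.633
G01 X6.008 Y73.633
G01 X6.008 Y136.657
M5
G0 X121.522 Y24.992
M3 S827
G01 X118.540 Y9.413 F1471
G01 X103.557 Y4.206
G01 X91.556 Y14.578
G01 X94.538 Y30.157
G01 X109.521 Y35.364
G01 X121.522 Y24.992
M5
G0 X87.649 Y140.608
M3 S827
G01 X85.172 Y146.588 F1471
G01 X79.192 Y149.065
G01 X73.212 Y146.588
G01 X70.735 Y140.608
G01 X73.212 Y134.628
G01 X79.192 Y132.151
G01 X85.172 Y134.628
G01 X87.649 Y140.608
M5
G0 X36.095 Y109.175
M3 S205
G01 X138.327 Y109.175 F1835
G01 X138.327 Y35.393
G01 X36.095 Y35.393
G01 X36.095 Y109.175
M5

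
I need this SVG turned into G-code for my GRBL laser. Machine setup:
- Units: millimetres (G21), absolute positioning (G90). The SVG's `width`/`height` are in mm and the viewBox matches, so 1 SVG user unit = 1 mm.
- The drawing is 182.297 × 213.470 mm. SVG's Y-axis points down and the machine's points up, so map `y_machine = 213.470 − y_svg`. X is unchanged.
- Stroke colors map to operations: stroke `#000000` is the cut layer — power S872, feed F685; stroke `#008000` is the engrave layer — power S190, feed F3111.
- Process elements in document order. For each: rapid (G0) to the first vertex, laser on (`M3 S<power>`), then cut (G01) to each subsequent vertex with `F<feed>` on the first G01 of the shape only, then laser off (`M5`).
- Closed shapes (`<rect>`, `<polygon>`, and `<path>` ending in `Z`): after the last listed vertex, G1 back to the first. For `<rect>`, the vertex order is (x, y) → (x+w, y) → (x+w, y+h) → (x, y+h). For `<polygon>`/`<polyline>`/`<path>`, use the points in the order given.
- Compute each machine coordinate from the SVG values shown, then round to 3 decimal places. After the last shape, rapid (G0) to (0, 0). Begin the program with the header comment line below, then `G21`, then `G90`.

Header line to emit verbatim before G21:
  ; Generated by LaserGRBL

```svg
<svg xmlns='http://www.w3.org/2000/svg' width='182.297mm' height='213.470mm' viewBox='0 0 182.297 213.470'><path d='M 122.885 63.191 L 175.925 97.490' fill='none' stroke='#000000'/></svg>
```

; Generated by LaserGRBL
G21
G90
G0 X122.885 Y150.279
M3 S872
G01 X175.925 Y115.980 F685
M5
G0 X0.000 Y0.000

viewBox `0 0 182.297 213.470` with mm width/height → 1 unit = 1 mm. Flip: y_m = 213.470 − y_svg.

**Shape 1** — `<path>` line segment, stroke `#000000` → cut (S872, F685). Machine vertices: (122.885,150.279) → (175.925,115.980). Open path.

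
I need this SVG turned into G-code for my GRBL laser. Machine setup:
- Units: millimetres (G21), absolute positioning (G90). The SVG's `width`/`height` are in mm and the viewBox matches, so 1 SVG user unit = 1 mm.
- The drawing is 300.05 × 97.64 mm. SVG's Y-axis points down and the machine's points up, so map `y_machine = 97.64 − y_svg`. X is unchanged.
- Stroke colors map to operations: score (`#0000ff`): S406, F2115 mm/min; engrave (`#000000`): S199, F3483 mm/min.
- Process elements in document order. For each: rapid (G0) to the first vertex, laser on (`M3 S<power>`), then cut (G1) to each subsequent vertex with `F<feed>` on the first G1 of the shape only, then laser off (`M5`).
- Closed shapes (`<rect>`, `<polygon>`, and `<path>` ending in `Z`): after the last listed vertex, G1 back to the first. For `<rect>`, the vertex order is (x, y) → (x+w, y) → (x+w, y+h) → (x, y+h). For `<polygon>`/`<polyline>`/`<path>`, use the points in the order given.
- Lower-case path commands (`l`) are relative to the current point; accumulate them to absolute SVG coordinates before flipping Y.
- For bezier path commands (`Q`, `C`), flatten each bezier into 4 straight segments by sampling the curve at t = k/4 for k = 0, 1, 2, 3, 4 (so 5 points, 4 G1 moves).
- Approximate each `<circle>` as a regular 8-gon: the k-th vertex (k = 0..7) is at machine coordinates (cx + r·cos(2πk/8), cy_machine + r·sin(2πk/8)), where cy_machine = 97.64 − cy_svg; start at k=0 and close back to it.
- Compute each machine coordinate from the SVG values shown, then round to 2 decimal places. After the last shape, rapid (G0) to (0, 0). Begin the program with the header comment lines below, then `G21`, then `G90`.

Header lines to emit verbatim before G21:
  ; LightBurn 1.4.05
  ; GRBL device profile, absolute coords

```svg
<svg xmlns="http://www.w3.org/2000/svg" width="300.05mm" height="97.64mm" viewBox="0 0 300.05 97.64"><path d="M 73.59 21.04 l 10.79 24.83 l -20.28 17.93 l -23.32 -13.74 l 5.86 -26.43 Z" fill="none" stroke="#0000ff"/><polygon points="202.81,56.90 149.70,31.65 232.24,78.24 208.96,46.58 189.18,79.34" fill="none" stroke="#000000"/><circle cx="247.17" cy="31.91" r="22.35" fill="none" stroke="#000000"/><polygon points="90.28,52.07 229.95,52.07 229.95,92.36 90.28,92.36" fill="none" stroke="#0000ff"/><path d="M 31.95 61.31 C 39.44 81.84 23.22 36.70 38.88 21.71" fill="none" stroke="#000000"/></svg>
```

; LightBurn 1.4.05
; GRBL device profile, absolute coords
G21
G90
G0 X73.59 Y76.60
M3 S406
G1 X84.38 Y51.77 F2115
G1 X64.10 Y33.84
G1 X40.78 Y47.58
G1 X46.64 Y74.01
G1 X73.59 Y76.60
M5
G0 X202.81 Y40.74
M3 S199
G1 X149.70 Y65.99 F3483
G1 X232.24 Y19.40
G1 X208.96 Y51.06
G1 X189.18 Y18.30
G1 X202.81 Y40.74
M5
G0 X269.52 Y65.73
M3 S199
G1 X262.97 Y81.53 F3483
G1 X247.17 Y88.08
G1 X231.37 Y81.53
G1 X224.82 Y65.73
G1 X231.37 Y49.93
G1 X247.17 Y43.38
G1 X262.97 Y49.93
G1 X269.52 Y65.73
M5
G0 X90.28 Y45.57
M3 S406
G1 X229.95 Y45.57 F2115
G1 X229.95 Y5.28
G1 X90.28 Y5.28
G1 X90.28 Y45.57
M5
G0 X31.95 Y36.33
M3 S199
G1 X33.99 Y31.75 F3483
G1 X32.35 Y42.81
G1 X32.24 Y60.53
G1 X38.88 Y75.93
M5
G0 X0.00 Y0.00

1 u = 1 mm; y_m = 97.64 − y.

[1] `<path>` regular polygon, #0000ff→score S406 F2115: (73.59,76.60) → (84.38,51.77) → (64.10,33.84) → (40.78,47.58) → (46.64,74.01) → (73.59,76.60) (closed)

[2] `<polygon>` closed polygon, #000000→engrave S199 F3483: (202.81,40.74) → (149.70,65.99) → (232.24,19.40) → (208.96,51.06) → (189.18,18.30) → (202.81,40.74) (closed)

[3] `<circle>` circle, #000000→engrave S199 F3483: (269.52,65.73) → (262.97,81.53) → (247.17,88.08) → (231.37,81.53) → (224.82,65.73) → (231.37,49.93) → (247.17,43.38) → (262.97,49.93) → (269.52,65.73) (closed)

[4] `<polygon>` rectangle, #0000ff→score S406 F2115: (90.28,45.57) → (229.95,45.57) → (229.95,5.28) → (90.28,5.28) → (90.28,45.57) (closed)

[5] `<path>` cubic bezier, #000000→engrave S199 F3483: (31.95,36.33) → (33.99,31.75) → (32.35,42.81) → (32.24,60.53) → (38.88,75.93)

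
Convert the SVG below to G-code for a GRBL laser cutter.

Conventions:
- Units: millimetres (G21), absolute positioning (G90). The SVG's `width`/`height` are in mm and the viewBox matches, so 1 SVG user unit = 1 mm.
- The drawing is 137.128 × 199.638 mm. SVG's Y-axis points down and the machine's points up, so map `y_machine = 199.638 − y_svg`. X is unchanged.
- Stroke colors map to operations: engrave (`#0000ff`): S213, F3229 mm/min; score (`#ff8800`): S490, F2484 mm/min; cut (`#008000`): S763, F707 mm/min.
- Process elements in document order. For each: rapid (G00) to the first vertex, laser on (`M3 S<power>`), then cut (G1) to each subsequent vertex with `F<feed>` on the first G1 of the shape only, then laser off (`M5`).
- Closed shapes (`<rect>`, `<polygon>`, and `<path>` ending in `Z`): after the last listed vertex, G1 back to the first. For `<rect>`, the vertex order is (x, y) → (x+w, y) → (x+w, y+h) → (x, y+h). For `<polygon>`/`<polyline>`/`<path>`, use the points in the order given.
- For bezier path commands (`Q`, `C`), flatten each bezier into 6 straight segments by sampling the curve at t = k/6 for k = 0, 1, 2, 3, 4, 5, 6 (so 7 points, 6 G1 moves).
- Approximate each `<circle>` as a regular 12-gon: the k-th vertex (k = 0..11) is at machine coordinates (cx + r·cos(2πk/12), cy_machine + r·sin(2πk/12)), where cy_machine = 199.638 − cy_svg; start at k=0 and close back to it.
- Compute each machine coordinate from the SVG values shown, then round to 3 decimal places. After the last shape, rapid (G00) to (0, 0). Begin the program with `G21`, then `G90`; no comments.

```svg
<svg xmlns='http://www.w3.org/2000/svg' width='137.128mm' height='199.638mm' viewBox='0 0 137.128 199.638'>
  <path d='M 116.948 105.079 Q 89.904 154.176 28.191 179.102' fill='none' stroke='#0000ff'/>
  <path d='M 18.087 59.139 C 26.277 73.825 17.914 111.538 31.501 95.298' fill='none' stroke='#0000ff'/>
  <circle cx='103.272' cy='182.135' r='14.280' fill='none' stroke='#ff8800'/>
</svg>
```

1 u = 1 mm; y_m = 199.638 − y.

[1] `<path>` quadratic bezier, #0000ff→engrave S213 F3229: (116.948,94.559) → (106.970,78.865) → (95.067,64.513) → (81.237,51.505) → (65.481,39.839) → (47.799,29.516) → (28.191,20.536)

[2] `<path>` cubic bezier, #0000ff→engrave S213 F3229: (18.087,140.499) → (20.981,131.593) → (22.185,120.988) → (22.770,110.822) → (23.805,103.233) → (26.358,100.360) → (31.501,104.340)

[3] `<circle>` circle, #ff8800→score S490 F2484: (117.552,17.503) → (115.639,24.643) → (110.412,29.870) → (103.272,31.783) → (96.132,29.870) → (90.905,24.643) → (88.992,17.503) → (90.905,10.363) → (96.132,5.136) → (103.272,3.223) → (110.412,5.136) → (115.639,10.363) → (117.552,17.503) (closed)

G21
G90
G00 X116.948 Y94.559
M3 S213
G1 X106.970 Y78.865 F3229
G1 X95.067 Y64.513
G1 X81.237 Y51.505
G1 X65.481 Y39.839
G1 X47.799 Y29.516
G1 X28.191 Y20.536
M5
G00 X18.087 Y140.499
M3 S213
G1 X20.981 Y131.593 F3229
G1 X22.185 Y120.988
G1 X22.770 Y110.822
G1 X23.805 Y103.233
G1 X26.358 Y100.360
G1 X31.501 Y104.340
M5
G00 X117.552 Y17.503
M3 S490
G1 X115.639 Y24.643 F2484
G1 X110.412 Y29.870
G1 X103.272 Y31.783
G1 X96.132 Y29.870
G1 X90.905 Y24.643
G1 X88.992 Y17.503
G1 X90.905 Y10.363
G1 X96.132 Y5.136
G1 X103.272 Y3.223
G1 X110.412 Y5.136
G1 X115.639 Y10.363
G1 X117.552 Y17.503
M5
G00 X0.000 Y0.000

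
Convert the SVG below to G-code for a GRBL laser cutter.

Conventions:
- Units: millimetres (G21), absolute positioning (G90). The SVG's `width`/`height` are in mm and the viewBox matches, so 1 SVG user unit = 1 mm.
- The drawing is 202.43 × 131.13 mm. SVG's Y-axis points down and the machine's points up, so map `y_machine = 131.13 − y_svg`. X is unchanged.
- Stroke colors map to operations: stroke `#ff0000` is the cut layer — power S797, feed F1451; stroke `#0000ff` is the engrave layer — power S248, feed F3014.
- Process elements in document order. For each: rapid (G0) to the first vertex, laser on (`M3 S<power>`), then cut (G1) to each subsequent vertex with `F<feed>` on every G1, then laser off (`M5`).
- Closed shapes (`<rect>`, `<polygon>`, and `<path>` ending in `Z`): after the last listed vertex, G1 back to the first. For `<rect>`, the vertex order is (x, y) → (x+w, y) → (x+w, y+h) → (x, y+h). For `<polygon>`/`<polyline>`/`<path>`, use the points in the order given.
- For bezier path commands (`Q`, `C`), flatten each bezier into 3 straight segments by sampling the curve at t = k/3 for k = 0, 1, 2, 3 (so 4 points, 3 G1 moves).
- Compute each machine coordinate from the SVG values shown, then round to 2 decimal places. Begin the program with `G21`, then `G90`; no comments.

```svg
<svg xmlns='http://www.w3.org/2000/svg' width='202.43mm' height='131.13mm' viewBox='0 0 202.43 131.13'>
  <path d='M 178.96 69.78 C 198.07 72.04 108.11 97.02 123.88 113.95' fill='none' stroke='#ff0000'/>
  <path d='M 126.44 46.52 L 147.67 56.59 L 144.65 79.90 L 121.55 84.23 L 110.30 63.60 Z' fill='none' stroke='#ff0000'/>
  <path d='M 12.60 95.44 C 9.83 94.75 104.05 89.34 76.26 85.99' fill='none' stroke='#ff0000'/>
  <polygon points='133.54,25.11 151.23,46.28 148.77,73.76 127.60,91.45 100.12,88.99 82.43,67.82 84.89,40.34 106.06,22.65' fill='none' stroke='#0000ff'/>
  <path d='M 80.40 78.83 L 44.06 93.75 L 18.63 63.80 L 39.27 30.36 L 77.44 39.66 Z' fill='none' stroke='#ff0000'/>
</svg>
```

1 u = 1 mm; y_m = 131.13 − y.

[1] `<path>` cubic bezier, #ff0000→cut S797 F1451: (178.96,61.35) → (169.67,52.66) → (135.40,35.65) → (123.88,17.18)

[2] `<path>` regular polygon, #ff0000→cut S797 F1451: (126.44,84.61) → (147.67,74.54) → (144.65,51.23) → (121.55,46.90) → (110.30,67.53) → (126.44,84.61) (closed)

[3] `<path>` cubic bezier, #ff0000→cut S797 F1451: (12.60,35.69) → (34.05,37.70) → (71.49,41.35) → (76.26,45.14)

[4] `<polygon>` regular polygon, #0000ff→engrave S248 F3014: (133.54,106.02) → (151.23,84.85) → (148.77,57.37) → (127.60,39.68) → (100.12,42.14) → (82.43,63.31) → (84.89,90.79) → (106.06,108.48) → (133.54,106.02) (closed)

[5] `<path>` regular polygon, #ff0000→cut S797 F1451: (80.40,52.30) → (44.06,37.38) → (18.63,67.33) → (39.27,100.77) → (77.44,91.47) → (80.40,52.30) (closed)

G21
G90
G0 X178.96 Y61.35
M3 S797
G1 X169.67 Y52.66 F1451
G1 X135.40 Y35.65 F1451
G1 X123.88 Y17.18 F1451
M5
G0 X126.44 Y84.61
M3 S797
G1 X147.67 Y74.54 F1451
G1 X144.65 Y51.23 F1451
G1 X121.55 Y46.90 F1451
G1 X110.30 Y67.53 F1451
G1 X126.44 Y84.61 F1451
M5
G0 X12.60 Y35.69
M3 S797
G1 X34.05 Y37.70 F1451
G1 X71.49 Y41.35 F1451
G1 X76.26 Y45.14 F1451
M5
G0 X133.54 Y106.02
M3 S248
G1 X151.23 Y84.85 F3014
G1 X148.77 Y57.37 F3014
G1 X127.60 Y39.68 F3014
G1 X100.12 Y42.14 F3014
G1 X82.43 Y63.31 F3014
G1 X84.89 Y90.79 F3014
G1 X106.06 Y108.48 F3014
G1 X133.54 Y106.02 F3014
M5
G0 X80.40 Y52.30
M3 S797
G1 X44.06 Y37.38 F1451
G1 X18.63 Y67.33 F1451
G1 X39.27 Y100.77 F1451
G1 X77.44 Y91.47 F1451
G1 X80.40 Y52.30 F1451
M5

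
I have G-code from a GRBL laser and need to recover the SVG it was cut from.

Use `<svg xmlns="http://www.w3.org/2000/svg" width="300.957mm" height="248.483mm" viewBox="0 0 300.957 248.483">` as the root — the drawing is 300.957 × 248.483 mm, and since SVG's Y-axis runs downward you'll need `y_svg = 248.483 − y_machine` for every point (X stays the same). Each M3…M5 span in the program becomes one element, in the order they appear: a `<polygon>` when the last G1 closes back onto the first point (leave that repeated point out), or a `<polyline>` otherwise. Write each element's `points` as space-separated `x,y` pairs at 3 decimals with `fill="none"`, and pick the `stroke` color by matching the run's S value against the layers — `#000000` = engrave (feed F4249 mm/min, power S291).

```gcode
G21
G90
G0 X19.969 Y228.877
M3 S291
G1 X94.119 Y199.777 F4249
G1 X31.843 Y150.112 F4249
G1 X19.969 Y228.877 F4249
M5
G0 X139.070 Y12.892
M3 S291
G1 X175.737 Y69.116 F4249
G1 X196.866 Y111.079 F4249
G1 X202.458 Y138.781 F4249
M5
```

<svg xmlns="http://www.w3.org/2000/svg" width="300.957mm" height="248.483mm" viewBox="0 0 300.957 248.483">
  <polygon points="19.969,19.606 94.119,48.706 31.843,98.371" fill="none" stroke="#000000"/>
  <polyline points="139.070,235.591 175.737,179.367 196.866,137.404 202.458,109.702" fill="none" stroke="#000000"/>
</svg>

Machine Y-up, SVG Y-down with viewBox height 248.483, so y_svg = 248.483 − y_machine; X carries over. Every run uses S291, so all elements get stroke `#000000` (engrave).

Run 1: The run returns to its start, so emit a `<polygon>` with points (Y-flipped): 19.969,19.606 94.119,48.706 31.843,98.371.

Run 2: The run is open, so emit a `<polyline>` with points (Y-flipped): 139.070,235.591 175.737,179.367 196.866,137.404 202.458,109.702.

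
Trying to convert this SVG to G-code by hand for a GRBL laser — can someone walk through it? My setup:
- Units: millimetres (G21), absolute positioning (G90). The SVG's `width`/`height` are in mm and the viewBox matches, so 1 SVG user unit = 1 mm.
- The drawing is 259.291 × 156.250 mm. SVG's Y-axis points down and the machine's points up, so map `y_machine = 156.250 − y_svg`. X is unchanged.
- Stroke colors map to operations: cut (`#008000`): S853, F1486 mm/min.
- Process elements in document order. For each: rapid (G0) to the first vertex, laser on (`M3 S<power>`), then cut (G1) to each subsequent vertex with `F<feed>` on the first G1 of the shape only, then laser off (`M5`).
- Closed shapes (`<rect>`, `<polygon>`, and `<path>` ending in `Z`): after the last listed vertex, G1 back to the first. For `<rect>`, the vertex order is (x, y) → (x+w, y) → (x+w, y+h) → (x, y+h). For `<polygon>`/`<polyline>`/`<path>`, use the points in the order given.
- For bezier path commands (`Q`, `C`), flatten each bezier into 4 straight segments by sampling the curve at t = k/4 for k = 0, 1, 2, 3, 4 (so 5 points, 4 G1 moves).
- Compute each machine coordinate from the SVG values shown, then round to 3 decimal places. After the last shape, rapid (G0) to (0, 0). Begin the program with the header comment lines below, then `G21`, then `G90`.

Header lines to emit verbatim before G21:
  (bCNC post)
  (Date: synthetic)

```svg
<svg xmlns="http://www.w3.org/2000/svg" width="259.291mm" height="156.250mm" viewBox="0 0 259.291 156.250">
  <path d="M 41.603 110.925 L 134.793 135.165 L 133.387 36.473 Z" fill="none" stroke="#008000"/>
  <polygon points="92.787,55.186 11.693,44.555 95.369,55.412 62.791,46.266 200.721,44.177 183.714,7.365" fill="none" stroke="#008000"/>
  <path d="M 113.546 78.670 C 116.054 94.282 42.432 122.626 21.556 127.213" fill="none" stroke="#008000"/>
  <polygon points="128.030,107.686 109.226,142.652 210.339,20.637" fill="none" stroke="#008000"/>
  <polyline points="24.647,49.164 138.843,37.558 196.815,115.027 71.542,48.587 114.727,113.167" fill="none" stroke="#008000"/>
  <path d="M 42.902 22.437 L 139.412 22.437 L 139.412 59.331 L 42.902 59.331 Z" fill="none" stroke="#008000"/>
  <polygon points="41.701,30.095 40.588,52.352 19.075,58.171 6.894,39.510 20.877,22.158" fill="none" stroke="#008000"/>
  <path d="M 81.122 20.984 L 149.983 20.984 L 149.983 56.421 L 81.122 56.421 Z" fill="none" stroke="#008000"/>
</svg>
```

(bCNC post)
(Date: synthetic)
G21
G90
G0 X41.603 Y45.325
M3 S853
G1 X134.793 Y21.085 F1486
G1 X133.387 Y119.777
G1 X41.603 Y45.325
M5
G0 X92.787 Y101.064
M3 S853
G1 X11.693 Y111.695 F1486
G1 X95.369 Y100.838
G1 X62.791 Y109.984
G1 X200.721 Y112.073
G1 X183.714 Y148.885
G1 X92.787 Y101.064
M5
G0 X113.546 Y77.580
M3 S853
G1 X103.166 Y64.054 F1486
G1 X76.320 Y49.174
G1 X45.089 Y36.362
G1 X21.556 Y29.037
M5
G0 X128.030 Y48.564
M3 S853
G1 X109.226 Y13.598 F1486
G1 X210.339 Y135.613
G1 X128.030 Y48.564
M5
G0 X24.647 Y107.086
M3 S853
G1 X138.843 Y118.692 F1486
G1 X196.815 Y41.223
G1 X71.542 Y107.663
G1 X114.727 Y43.083
M5
G0 X42.902 Y133.813
M3 S853
G1 X139.412 Y133.813 F1486
G1 X139.412 Y96.919
G1 X42.902 Y96.919
G1 X42.902 Y133.813
M5
G0 X41.701 Y126.155
M3 S853
G1 X40.588 Y103.898 F1486
G1 X19.075 Y98.079
G1 X6.894 Y116.740
G1 X20.877 Y134.092
G1 X41.701 Y126.155
M5
G0 X81.122 Y135.266
M3 S853
G1 X149.983 Y135.266 F1486
G1 X149.983 Y99.829
G1 X81.122 Y99.829
G1 X81.122 Y135.266
M5
G0 X0.000 Y0.000

1 u = 1 mm; y_m = 156.250 − y.

[1] `<path>` closed polygon, #008000→cut S853 F1486: (41.603,45.325) → (134.793,21.085) → (133.387,119.777) → (41.603,45.325) (closed)

[2] `<polygon>` closed polygon, #008000→cut S853 F1486: (92.787,101.064) → (11.693,111.695) → (95.369,100.838) → (62.791,109.984) → (200.721,112.073) → (183.714,148.885) → (92.787,101.064) (closed)

[3] `<path>` cubic bezier, #008000→cut S853 F1486: (113.546,77.580) → (103.166,64.054) → (76.320,49.174) → (45.089,36.362) → (21.556,29.037)

[4] `<polygon>` closed polygon, #008000→cut S853 F1486: (128.030,48.564) → (109.226,13.598) → (210.339,135.613) → (128.030,48.564) (closed)

[5] `<polyline>` open polyline, #008000→cut S853 F1486: (24.647,107.086) → (138.843,118.692) → (196.815,41.223) → (71.542,107.663) → (114.727,43.083)

[6] `<path>` rectangle, #008000→cut S853 F1486: (42.902,133.813) → (139.412,133.813) → (139.412,96.919) → (42.902,96.919) → (42.902,133.813) (closed)

[7] `<polygon>` regular polygon, #008000→cut S853 F1486: (41.701,126.155) → (40.588,103.898) → (19.075,98.079) → (6.894,116.740) → (20.877,134.092) → (41.701,126.155) (closed)

[8] `<path>` rectangle, #008000→cut S853 F1486: (81.122,135.266) → (149.983,135.266) → (149.983,99.829) → (81.122,99.829) → (81.122,135.266) (closed)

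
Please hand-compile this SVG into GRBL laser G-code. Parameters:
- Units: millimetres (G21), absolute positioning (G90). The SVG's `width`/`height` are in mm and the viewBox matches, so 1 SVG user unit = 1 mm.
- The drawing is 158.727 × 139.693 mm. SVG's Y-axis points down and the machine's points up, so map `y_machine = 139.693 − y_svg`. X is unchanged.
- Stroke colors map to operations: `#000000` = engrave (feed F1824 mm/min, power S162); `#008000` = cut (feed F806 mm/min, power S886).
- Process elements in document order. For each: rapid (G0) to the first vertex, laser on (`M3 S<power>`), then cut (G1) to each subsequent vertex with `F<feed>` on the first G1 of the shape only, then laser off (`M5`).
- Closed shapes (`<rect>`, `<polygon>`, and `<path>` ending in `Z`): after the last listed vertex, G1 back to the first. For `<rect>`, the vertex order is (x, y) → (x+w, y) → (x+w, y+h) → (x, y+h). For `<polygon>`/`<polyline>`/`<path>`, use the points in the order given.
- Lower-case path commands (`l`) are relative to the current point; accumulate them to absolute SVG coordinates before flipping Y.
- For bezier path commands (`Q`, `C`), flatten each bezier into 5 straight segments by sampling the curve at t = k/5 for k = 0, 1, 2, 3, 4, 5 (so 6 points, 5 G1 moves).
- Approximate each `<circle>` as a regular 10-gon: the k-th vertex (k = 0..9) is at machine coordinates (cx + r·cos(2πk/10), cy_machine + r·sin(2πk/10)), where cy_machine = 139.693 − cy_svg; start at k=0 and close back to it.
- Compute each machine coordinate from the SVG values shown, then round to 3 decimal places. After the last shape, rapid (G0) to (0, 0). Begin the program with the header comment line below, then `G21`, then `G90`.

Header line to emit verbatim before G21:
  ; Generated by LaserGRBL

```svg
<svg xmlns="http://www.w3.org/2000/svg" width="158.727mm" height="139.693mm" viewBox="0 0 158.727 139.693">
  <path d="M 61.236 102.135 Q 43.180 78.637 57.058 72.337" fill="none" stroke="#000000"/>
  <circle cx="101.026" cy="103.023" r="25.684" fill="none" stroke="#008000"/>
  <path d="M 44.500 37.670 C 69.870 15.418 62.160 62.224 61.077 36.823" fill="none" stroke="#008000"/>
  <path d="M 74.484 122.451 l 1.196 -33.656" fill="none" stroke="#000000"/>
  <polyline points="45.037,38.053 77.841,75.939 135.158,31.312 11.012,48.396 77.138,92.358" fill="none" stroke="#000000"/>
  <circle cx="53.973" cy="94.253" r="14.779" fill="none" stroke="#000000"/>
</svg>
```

; Generated by LaserGRBL
G21
G90
G0 X61.236 Y37.558
M3 S162
G1 X55.291 Y46.269 F1824
G1 X51.901 Y53.605
G1 X51.065 Y59.564
G1 X52.784 Y64.148
G1 X57.058 Y67.356
M5
G0 X126.710 Y36.670
M3 S886
G1 X121.805 Y51.767 F806
G1 X108.963 Y61.097
G1 X93.089 Y61.097
G1 X80.247 Y51.767
G1 X75.342 Y36.670
G1 X80.247 Y21.573
G1 X93.089 Y12.243
G1 X108.963 Y12.243
G1 X121.805 Y21.573
G1 X126.710 Y36.670
M5
G0 X44.500 Y102.023
M3 S886
G1 X56.070 Y108.217 F806
G1 X61.607 Y104.619
G1 X63.016 Y98.007
G1 X62.204 Y95.164
G1 X61.077 Y102.870
M5
G0 X74.484 Y17.242
M3 S162
G1 X75.680 Y50.898 F1824
M5
G0 X45.037 Y101.640
M3 S162
G1 X77.841 Y63.754 F1824
G1 X135.158 Y108.381
G1 X11.012 Y91.297
G1 X77.138 Y47.335
M5
G0 X68.752 Y45.440
M3 S162
G1 X65.929 Y54.127 F1824
G1 X58.540 Y59.496
G1 X49.406 Y59.496
G1 X42.017 Y54.127
G1 X39.194 Y45.440
G1 X42.017 Y36.753
G1 X49.406 Y31.384
G1 X58.540 Y31.384
G1 X65.929 Y36.753
G1 X68.752 Y45.440
M5
G0 X0.000 Y0.000

Since the viewBox matches the mm dimensions, user units are millimetres directly. The only transform is the Y-flip y_m = 139.693 − y_svg.

Shape 1 is a quadratic bezier drawn with `<path>`. Its stroke #000000 means engrave at S162, F1824. After flipping Y the toolpath is (61.236,37.558) → (55.291,46.269) → (51.901,53.605) → (51.065,59.564) → (52.784,64.148) → (57.058,67.356).

Shape 2 is a circle drawn with `<circle>`. Its stroke #008000 means cut at S886, F806. After flipping Y the toolpath is (126.710,36.670) → (121.805,51.767) → (108.963,61.097) → (93.089,61.097) → (80.247,51.767) → (75.342,36.670) → (80.247,21.573) → (93.089,12.243) → (108.963,12.243) → (121.805,21.573) → (126.710,36.670), returning to the start.

Shape 3 is a cubic bezier drawn with `<path>`. Its stroke #008000 means cut at S886, F806. After flipping Y the toolpath is (44.500,102.023) → (56.070,108.217) → (61.607,104.619) → (63.016,98.007) → (62.204,95.164) → (61.077,102.870).

Shape 4 is a line segment drawn with `<path>`. Its stroke #000000 means engrave at S162, F1824. After flipping Y the toolpath is (74.484,17.242) → (75.680,50.898).

Shape 5 is a open polyline drawn with `<polyline>`. Its stroke #000000 means engrave at S162, F1824. After flipping Y the toolpath is (45.037,101.640) → (77.841,63.754) → (135.158,108.381) → (11.012,91.297) → (77.138,47.335).

Shape 6 is a circle drawn with `<circle>`. Its stroke #000000 means engrave at S162, F1824. After flipping Y the toolpath is (68.752,45.440) → (65.929,54.127) → (58.540,59.496) → (49.406,59.496) → (42.017,54.127) → (39.194,45.440) → (42.017,36.753) → (49.406,31.384) → (58.540,31.384) → (65.929,36.753) → (68.752,45.440), returning to the start.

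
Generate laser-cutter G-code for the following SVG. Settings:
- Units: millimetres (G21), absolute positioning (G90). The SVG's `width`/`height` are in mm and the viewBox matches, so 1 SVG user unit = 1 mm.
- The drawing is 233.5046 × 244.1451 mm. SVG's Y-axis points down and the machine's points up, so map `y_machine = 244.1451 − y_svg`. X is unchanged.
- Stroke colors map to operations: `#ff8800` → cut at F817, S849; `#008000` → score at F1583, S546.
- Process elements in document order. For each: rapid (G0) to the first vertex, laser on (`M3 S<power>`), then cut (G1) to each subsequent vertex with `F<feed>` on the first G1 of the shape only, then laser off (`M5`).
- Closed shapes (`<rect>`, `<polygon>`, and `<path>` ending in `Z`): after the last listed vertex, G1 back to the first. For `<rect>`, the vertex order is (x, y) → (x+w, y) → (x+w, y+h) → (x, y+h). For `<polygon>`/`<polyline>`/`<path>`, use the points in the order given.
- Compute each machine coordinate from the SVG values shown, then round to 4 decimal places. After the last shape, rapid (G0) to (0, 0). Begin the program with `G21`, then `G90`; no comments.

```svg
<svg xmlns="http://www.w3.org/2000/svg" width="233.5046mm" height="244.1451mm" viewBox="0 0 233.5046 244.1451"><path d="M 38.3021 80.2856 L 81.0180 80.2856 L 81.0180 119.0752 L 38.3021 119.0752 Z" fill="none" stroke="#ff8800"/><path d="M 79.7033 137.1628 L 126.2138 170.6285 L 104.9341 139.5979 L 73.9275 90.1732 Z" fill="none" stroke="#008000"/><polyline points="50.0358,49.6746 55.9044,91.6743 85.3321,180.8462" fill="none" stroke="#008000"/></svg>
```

G21
G90
G0 X38.3021 Y163.8595
M3 S849
G1 X81.0180 Y163.8595 F817
G1 X81.0180 Y125.0699
G1 X38.3021 Y125.0699
G1 X38.3021 Y163.8595
M5
G0 X79.7033 Y106.9823
M3 S546
G1 X126.2138 Y73.5166 F1583
G1 X104.9341 Y104.5472
G1 X73.9275 Y153.9719
G1 X79.7033 Y106.9823
M5
G0 X50.0358 Y194.4705
M3 S546
G1 X55.9044 Y152.4708 F1583
G1 X85.3321 Y63.2989
M5
G0 X0.0000 Y0.0000

1 u = 1 mm; y_m = 244.1451 − y.

[1] `<path>` rectangle, #ff8800→cut S849 F817: (38.3021,163.8595) → (81.0180,163.8595) → (81.0180,125.0699) → (38.3021,125.0699) → (38.3021,163.8595) (closed)

[2] `<path>` closed polygon, #008000→score S546 F1583: (79.7033,106.9823) → (126.2138,73.5166) → (104.9341,104.5472) → (73.9275,153.9719) → (79.7033,106.9823) (closed)

[3] `<polyline>` open polyline, #008000→score S546 F1583: (50.0358,194.4705) → (55.9044,152.4708) → (85.3321,63.2989)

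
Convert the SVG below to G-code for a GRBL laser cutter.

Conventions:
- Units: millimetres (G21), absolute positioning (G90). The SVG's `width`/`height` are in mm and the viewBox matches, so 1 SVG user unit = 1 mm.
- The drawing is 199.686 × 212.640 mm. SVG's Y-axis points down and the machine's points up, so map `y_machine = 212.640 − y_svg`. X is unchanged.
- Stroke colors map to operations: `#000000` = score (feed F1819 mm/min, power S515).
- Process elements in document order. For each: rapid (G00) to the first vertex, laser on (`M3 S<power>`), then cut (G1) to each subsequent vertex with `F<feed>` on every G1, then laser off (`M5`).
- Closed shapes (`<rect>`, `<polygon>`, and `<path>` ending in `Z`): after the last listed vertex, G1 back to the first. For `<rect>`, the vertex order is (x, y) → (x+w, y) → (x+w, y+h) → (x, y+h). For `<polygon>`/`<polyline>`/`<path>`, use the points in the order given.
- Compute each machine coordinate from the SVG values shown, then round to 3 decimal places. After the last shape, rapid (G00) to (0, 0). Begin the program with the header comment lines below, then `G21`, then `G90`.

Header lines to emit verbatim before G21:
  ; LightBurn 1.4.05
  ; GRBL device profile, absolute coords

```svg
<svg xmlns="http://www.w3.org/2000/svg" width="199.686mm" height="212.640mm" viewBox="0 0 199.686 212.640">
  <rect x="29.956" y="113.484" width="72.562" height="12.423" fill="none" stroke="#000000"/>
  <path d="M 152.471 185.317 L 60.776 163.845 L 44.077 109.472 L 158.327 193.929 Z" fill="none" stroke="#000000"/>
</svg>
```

1 u = 1 mm; y_m = 212.640 − y.

[1] `<rect>` rectangle, #000000→score S515 F1819: (29.956,99.156) → (102.518,99.156) → (102.518,86.733) → (29.956,86.733) → (29.956,99.156) (closed)

[2] `<path>` closed polygon, #000000→score S515 F1819: (152.471,27.323) → (60.776,48.795) → (44.077,103.168) → (158.327,18.711) → (152.471,27.323) (closed)

; LightBurn 1.4.05
; GRBL device profile, absolute coords
G21
G90
G00 X29.956 Y99.156
M3 S515
G1 X102.518 Y99.156 F1819
G1 X102.518 Y86.733 F1819
G1 X29.956 Y86.733 F1819
G1 X29.956 Y99.156 F1819
M5
G00 X152.471 Y27.323
M3 S515
G1 X60.776 Y48.795 F1819
G1 X44.077 Y103.168 F1819
G1 X158.327 Y18.711 F1819
G1 X152.471 Y27.323 F1819
M5
G00 X0.000 Y0.000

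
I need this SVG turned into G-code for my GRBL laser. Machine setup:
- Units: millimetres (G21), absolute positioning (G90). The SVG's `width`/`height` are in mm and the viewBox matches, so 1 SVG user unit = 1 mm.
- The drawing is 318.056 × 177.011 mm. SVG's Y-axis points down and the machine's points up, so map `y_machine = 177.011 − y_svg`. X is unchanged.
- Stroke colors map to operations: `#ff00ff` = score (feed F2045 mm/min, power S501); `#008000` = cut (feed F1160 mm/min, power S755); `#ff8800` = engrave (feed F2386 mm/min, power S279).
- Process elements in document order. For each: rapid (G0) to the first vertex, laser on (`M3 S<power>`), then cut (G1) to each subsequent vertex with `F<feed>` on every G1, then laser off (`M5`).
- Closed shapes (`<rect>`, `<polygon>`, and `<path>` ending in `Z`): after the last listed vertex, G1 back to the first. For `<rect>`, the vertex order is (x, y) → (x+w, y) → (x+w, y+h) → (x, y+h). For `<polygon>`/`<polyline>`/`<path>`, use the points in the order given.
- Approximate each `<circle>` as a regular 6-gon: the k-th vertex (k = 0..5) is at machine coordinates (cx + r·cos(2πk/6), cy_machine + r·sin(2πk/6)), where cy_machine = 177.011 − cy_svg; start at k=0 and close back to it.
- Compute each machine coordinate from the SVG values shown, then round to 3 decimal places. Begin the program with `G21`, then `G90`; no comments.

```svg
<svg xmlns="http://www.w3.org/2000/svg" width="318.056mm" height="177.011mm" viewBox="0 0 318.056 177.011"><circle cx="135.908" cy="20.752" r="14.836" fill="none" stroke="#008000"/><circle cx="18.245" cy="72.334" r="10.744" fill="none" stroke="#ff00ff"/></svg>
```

G21
G90
G0 X150.744 Y156.259
M3 S755
G1 X143.326 Y169.107 F1160
G1 X128.490 Y169.107 F1160
G1 X121.072 Y156.259 F1160
G1 X128.490 Y143.411 F1160
G1 X143.326 Y143.411 F1160
G1 X150.744 Y156.259 F1160
M5
G0 X28.989 Y104.677
M3 S501
G1 X23.617 Y113.982 F2045
G1 X12.873 Y113.982 F2045
G1 X7.501 Y104.677 F2045
G1 X12.873 Y95.372 F2045
G1 X23.617 Y95.372 F2045
G1 X28.989 Y104.677 F2045
M5

Since the viewBox matches the mm dimensions, user units are millimetres directly. The only transform is the Y-flip y_m = 177.011 − y_svg.

Shape 1 is a circle drawn with `<circle>`. Its stroke #008000 means cut at S755, F1160. After flipping Y the toolpath is (150.744,156.259) → (143.326,169.107) → (128.490,169.107) → (121.072,156.259) → (128.490,143.411) → (143.326,143.411) → (150.744,156.259), returning to the start.

Shape 2 is a circle drawn with `<circle>`. Its stroke #ff00ff means score at S501, F2045. After flipping Y the toolpath is (28.989,104.677) → (23.617,113.982) → (12.873,113.982) → (7.501,104.677) → (12.873,95.372) → (23.617,95.372) → (28.989,104.677), returning to the start.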